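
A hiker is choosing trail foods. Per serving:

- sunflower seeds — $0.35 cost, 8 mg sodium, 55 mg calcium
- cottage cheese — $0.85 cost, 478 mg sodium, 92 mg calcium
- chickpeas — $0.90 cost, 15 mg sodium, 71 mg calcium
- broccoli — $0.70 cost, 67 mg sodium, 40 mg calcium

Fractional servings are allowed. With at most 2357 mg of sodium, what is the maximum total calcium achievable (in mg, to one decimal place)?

16204.4 mg

Calcium per mg sodium: sunflower seeds 6.875, chickpeas 4.733, broccoli 0.597, cottage cheese 0.1925.
With no serving limits, spend the whole sodium allowance on sunflower seeds: 2357 mg / 8 mg × 55 mg = 16204.4 mg.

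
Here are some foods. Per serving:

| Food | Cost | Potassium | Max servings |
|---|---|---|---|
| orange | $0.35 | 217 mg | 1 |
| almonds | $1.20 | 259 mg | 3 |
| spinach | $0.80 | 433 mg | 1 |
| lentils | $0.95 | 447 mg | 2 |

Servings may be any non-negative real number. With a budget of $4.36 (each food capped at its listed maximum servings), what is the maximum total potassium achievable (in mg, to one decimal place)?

1826.7 mg

Potassium per dollar: orange 620, spinach 541.2, lentils 470.5, almonds 215.8.
Take 1 serving of orange: spends $0.35, +217.0 mg potassium (running total 217.0 mg).
Take 1 serving of spinach: spends $0.80, +433.0 mg potassium (running total 650.0 mg).
Take 2 servings of lentils: spends $1.90, +894.0 mg potassium (running total 1544.0 mg).
Take 1.092 servings of almonds: spends $1.31, +282.7 mg potassium (running total 1826.7 mg).
Greedy by best ratio exhausts the cost allowance optimally: 1826.7 mg.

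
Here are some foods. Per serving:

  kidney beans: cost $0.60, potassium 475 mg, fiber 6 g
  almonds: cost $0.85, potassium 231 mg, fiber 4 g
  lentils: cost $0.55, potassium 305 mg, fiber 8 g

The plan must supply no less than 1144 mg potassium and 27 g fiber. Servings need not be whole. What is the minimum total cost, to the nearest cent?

$1.94

With two linear requirements the optimum uses one or two foods; enumerate the corners.
kidney beans only: max(1144/475, 27/6) = 4.5 servings → $2.70.
almonds only: max(1144/231, 27/4) = 6.75 servings → $5.74.
lentils only: max(1144/305, 27/8) = 3.751 servings → $2.06.
kidney beans + almonds: intersection lies outside the first quadrant.
kidney beans + lentils with both tight: 0.4655 servings and 3.026 servings → $1.94.
almonds + lentils with both tight: 1.46 servings and 2.645 servings → $2.70.
The minimum over all feasible corners is $1.94.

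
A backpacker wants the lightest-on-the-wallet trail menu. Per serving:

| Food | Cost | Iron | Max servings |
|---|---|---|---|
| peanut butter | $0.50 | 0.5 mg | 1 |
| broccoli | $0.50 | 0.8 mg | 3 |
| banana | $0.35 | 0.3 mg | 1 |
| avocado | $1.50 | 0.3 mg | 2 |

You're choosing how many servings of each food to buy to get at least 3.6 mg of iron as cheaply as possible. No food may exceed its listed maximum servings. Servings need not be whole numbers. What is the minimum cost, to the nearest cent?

$4.35

Cost per mg of iron: broccoli $0.6250, peanut butter $1.0000, banana $1.1667, avocado $5.0000.
Take 3 servings of broccoli: +2.4 mg iron for $1.50 (total $1.50, still need 1.2 mg).
Take 1 serving of peanut butter: +0.5 mg iron for $0.50 (total $2.00, still need 0.7 mg).
Take 1 serving of banana: +0.3 mg iron for $0.35 (total $2.35, still need 0.4 mg).
Take 1.333 servings of avocado: +0.4 mg iron for $2.00 (total $4.35, still need 0.0 mg).
Filling from the cheapest source first is optimal under one linear minimum: $4.35.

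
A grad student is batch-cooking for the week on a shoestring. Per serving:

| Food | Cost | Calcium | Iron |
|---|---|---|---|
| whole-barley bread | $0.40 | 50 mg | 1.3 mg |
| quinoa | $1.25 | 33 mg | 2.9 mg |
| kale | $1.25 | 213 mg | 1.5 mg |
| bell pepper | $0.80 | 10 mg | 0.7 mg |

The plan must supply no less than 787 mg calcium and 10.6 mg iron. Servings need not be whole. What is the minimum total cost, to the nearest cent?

$5.19

whole-barley bread only: max(787/50, 10.6/1.3) = 15.74 servings → $6.30.
quinoa only: max(787/33, 10.6/2.9) = 23.85 servings → $29.81.
kale only: max(787/213, 10.6/1.5) = 7.067 servings → $8.83.
bell pepper only: max(787/10, 10.6/0.7) = 78.7 servings → $62.96.
whole-barley bread + quinoa with both targets exact would need a negative amount; discard.
whole-barley bread + kale with both tight: 5.336 servings and 2.442 servings → $5.19.
whole-barley bread + bell pepper with both targets exact would need a negative amount; discard.
quinoa + kale with both tight: 1.896 servings and 3.401 servings → $6.62.
quinoa + bell pepper with both targets exact would need a negative amount; discard.
kale + bell pepper with both tight: 3.318 servings and 8.034 servings → $10.57.
So the least-cost plan costs $5.19.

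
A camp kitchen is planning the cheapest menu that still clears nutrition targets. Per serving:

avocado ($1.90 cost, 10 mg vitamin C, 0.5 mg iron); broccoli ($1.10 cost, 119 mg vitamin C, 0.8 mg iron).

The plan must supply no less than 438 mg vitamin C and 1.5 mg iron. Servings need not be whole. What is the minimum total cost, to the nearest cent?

Check every corner: each single food scaled to meet both minima, and each pair solved so both constraints bind.
avocado only: max(438/10, 1.5/0.5) = 43.8 servings → $83.22.
broccoli only: max(438/119, 1.5/0.8) = 3.681 servings → $4.05.
avocado + broccoli: intersection lies outside the first quadrant.
The minimum over all feasible corners is $4.05.

$4.05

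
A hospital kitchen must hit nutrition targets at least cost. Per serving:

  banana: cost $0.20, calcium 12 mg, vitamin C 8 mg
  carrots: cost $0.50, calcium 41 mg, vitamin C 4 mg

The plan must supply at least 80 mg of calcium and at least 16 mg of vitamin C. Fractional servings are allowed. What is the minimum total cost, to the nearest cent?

banana only: max(80/12, 16/8) = 6.667 servings → $1.33.
carrots only: max(80/41, 16/4) = 4 servings → $2.00.
banana + carrots with both tight: 1.2 servings and 1.6 servings → $1.04.
Cheapest feasible corner: $1.04.

$1.04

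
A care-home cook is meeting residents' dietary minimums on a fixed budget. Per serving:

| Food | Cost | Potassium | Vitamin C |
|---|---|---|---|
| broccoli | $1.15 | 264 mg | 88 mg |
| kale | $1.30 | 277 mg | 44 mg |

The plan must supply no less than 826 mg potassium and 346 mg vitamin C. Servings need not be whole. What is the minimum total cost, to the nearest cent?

At the optimum either one food covers both requirements or two foods hit both targets exactly; no other combination can be cheaper.
broccoli only: max(826/264, 346/88) = 3.932 servings → $4.52.
kale only: max(826/277, 346/44) = 7.864 servings → $10.22.
broccoli + kale with both targets exact would need a negative amount; discard.
So the least-cost plan costs $4.52.

$4.52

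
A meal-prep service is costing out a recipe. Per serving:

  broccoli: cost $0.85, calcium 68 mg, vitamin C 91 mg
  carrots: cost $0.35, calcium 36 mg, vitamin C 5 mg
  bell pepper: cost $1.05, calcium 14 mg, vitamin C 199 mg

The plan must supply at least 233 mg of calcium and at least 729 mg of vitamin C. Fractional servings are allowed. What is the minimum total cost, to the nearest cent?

$4.94

Check every corner: each single food scaled to meet both minima, and each pair solved so both constraints bind.
broccoli only: max(233/68, 729/91) = 8.011 servings → $6.81.
carrots only: max(233/36, 729/5) = 145.8 servings → $51.03.
bell pepper only: max(233/14, 729/199) = 16.64 servings → $17.48.
broccoli + carrots: intersection lies outside the first quadrant.
broccoli + bell pepper with both tight: 2.95 servings and 2.314 servings → $4.94.
carrots + bell pepper with both tight: 5.097 servings and 3.535 servings → $5.50.
Cheapest feasible corner: $4.94.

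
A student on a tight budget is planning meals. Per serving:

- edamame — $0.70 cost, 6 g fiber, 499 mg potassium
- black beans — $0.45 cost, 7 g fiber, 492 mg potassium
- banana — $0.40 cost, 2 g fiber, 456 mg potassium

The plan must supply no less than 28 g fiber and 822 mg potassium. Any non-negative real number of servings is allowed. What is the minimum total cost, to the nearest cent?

Check every corner: each single food scaled to meet both minima, and each pair solved so both constraints bind.
edamame only: max(28/6, 822/499) = 4.667 servings → $3.27.
black beans only: max(28/7, 822/492) = 4 servings → $1.80.
banana only: max(28/2, 822/456) = 14 servings → $5.60.
edamame + black beans with both targets exact would need a negative amount; discard.
edamame + banana: intersection lies outside the first quadrant.
black beans + banana: intersection lies outside the first quadrant.
Cheapest feasible corner: $1.80.

$1.80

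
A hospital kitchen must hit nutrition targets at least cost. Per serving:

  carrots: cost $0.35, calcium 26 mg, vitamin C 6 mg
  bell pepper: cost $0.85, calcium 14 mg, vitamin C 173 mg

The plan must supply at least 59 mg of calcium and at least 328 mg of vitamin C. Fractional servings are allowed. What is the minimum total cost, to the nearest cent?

$2.02

At the optimum either one food covers both requirements or two foods hit both targets exactly; no other combination can be cheaper.
carrots only: max(59/26, 328/6) = 54.67 servings → $19.13.
bell pepper only: max(59/14, 328/173) = 4.214 servings → $3.58.
carrots + bell pepper with both tight: 1.272 servings and 1.852 servings → $2.02.
So the least-cost plan costs $2.02.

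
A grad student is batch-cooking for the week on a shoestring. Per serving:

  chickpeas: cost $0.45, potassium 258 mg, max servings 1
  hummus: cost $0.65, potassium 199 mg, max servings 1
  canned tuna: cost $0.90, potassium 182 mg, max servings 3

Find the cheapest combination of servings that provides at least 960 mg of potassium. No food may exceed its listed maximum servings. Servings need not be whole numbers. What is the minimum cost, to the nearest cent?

Cost per mg of potassium: chickpeas $0.0017, hummus $0.0033, canned tuna $0.0049.
Take 1 serving of chickpeas: +258.0 mg potassium for $0.45 (total $0.45, still need 702.0 mg).
Take 1 serving of hummus: +199.0 mg potassium for $0.65 (total $1.10, still need 503.0 mg).
Take 2.764 servings of canned tuna: +503.0 mg potassium for $2.49 (total $3.59, still need 0.0 mg).
Greedy by cheapest-per-mg is optimal for a single linear constraint, so the minimum cost is $3.59.

$3.59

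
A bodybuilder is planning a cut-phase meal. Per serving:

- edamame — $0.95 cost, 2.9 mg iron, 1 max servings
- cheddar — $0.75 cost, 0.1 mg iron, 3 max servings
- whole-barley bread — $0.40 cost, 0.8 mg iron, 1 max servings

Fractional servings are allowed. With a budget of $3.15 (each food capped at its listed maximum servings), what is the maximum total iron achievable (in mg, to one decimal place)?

3.9 mg

Iron per dollar: edamame 3.053, whole-barley bread 2, cheddar 0.1333.
Take 1 serving of edamame: spends $0.95, +2.9 mg iron (running total 2.9 mg).
Take 1 serving of whole-barley bread: spends $0.40, +0.8 mg iron (running total 3.7 mg).
Take 2.4 servings of cheddar: spends $1.80, +0.2 mg iron (running total 3.9 mg).
Filling greedily by iron-per-dollar is optimal for one linear limit, giving 3.9 mg.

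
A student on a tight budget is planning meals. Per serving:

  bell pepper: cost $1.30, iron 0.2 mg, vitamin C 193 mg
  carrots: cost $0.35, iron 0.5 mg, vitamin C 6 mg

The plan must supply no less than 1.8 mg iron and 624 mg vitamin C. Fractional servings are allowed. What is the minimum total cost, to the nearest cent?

$4.93

Check every corner: each single food scaled to meet both minima, and each pair solved so both constraints bind.
bell pepper only: max(1.8/0.2, 624/193) = 9 servings → $11.70.
carrots only: max(1.8/0.5, 624/6) = 104 servings → $36.40.
bell pepper + carrots with both tight: 3.161 servings and 2.336 servings → $4.93.
So the least-cost plan costs $4.93.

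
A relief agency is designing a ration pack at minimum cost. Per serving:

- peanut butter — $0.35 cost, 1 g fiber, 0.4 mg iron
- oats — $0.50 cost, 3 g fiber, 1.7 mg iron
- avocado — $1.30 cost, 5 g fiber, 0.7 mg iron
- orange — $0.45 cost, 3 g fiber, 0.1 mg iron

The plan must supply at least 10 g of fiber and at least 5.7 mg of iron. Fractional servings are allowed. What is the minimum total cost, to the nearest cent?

$1.68

At the optimum either one food covers both requirements or two foods hit both targets exactly; no other combination can be cheaper.
peanut butter only: max(10/1, 5.7/0.4) = 14.25 servings → $4.99.
oats only: max(10/3, 5.7/1.7) = 3.353 servings → $1.68.
avocado only: max(10/5, 5.7/0.7) = 8.143 servings → $10.59.
orange only: max(10/3, 5.7/0.1) = 57 servings → $25.65.
peanut butter + oats with both targets exact would need a negative amount; discard.
peanut butter + avocado with both targets exact would need a negative amount; discard.
peanut butter + orange with both targets exact would need a negative amount; discard.
oats + avocado: intersection lies outside the first quadrant.
oats + orange: the both-tight solution has a negative serving — not a feasible corner.
avocado + orange: the both-tight solution has a negative serving — not a feasible corner.
Cheapest feasible corner: $1.68.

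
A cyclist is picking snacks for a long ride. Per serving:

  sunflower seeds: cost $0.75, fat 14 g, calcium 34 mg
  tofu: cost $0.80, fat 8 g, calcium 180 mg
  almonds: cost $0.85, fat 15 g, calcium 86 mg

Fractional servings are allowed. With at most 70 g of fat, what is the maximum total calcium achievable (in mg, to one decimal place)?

1575.0 mg

Calcium per g fat: tofu 22.5, almonds 5.733, sunflower seeds 2.429.
With no serving limits, spend the whole fat allowance on tofu: 70 g / 8 g × 180 mg = 1575.0 mg.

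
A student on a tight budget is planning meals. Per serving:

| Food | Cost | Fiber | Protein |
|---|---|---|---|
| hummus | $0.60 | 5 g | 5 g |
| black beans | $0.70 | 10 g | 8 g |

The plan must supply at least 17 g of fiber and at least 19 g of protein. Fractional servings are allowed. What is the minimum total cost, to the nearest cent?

$1.66

A basic optimal solution has at most two foods positive. Try each food alone and each pair with both targets met exactly.
hummus only: max(17/5, 19/5) = 3.8 servings → $2.28.
black beans only: max(17/10, 19/8) = 2.375 servings → $1.66.
hummus + black beans: the both-tight solution has a negative serving — not a feasible corner.
The minimum over all feasible corners is $1.66.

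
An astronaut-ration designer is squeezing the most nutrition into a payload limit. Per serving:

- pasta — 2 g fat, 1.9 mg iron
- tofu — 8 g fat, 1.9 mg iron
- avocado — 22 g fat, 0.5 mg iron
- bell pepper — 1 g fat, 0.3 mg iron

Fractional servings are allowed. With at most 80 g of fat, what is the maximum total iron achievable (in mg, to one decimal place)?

76.0 mg

Iron per g fat: pasta 0.95, bell pepper 0.3, tofu 0.2375, avocado 0.02273.
With no serving limits, spend the whole fat allowance on pasta: 80 g / 2 g × 1.9 mg = 76.0 mg.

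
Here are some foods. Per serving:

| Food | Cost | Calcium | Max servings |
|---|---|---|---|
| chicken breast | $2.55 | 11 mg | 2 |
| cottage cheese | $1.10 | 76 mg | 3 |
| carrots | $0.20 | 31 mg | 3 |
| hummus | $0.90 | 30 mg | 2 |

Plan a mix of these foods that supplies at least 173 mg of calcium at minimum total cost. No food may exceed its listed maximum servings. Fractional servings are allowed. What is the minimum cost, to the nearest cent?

$1.76

Cost per mg of calcium: carrots $0.0065, cottage cheese $0.0145, hummus $0.0300, chicken breast $0.2318.
Take 3 servings of carrots: +93.0 mg calcium for $0.60 (total $0.60, still need 80.0 mg).
Take 1.053 servings of cottage cheese: +80.0 mg calcium for $1.16 (total $1.76, still need 0.0 mg).
Filling from the cheapest source first is optimal under one linear minimum: $1.76.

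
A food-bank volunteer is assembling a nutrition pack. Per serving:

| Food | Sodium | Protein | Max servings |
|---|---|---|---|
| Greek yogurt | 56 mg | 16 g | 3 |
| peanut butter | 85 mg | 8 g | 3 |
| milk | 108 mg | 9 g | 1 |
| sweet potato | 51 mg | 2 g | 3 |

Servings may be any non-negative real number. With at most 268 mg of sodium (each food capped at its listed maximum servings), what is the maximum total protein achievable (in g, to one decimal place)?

57.4 g

Protein per mg sodium: Greek yogurt 0.2857, peanut butter 0.09412, milk 0.08333, sweet potato 0.03922.
Take 3 servings of Greek yogurt: uses 168 mg sodium, +48.0 g protein (running total 48.0 g).
Take 1.176 servings of peanut butter: uses 100 mg sodium, +9.4 g protein (running total 57.4 g).
Filling greedily by protein-per-mg sodium is optimal for one linear limit, giving 57.4 g.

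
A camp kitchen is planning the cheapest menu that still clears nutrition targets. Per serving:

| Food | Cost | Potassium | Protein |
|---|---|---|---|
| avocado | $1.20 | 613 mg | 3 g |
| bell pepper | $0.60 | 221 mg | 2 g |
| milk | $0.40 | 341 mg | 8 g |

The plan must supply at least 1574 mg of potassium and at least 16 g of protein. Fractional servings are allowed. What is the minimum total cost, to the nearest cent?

This is a tiny linear program; its minimum lies at a vertex of the feasible set. List the vertices and price them.
avocado only: max(1574/613, 16/3) = 5.333 servings → $6.40.
bell pepper only: max(1574/221, 16/2) = 8 servings → $4.80.
milk only: max(1574/341, 16/8) = 4.616 servings → $1.85.
avocado + bell pepper: the both-tight solution has a negative serving — not a feasible corner.
avocado + milk with both tight: 1.839 servings and 1.31 servings → $2.73.
bell pepper + milk with both tight: 6.571 servings and 0.3573 servings → $4.09.
So the least-cost plan costs $1.85.

$1.85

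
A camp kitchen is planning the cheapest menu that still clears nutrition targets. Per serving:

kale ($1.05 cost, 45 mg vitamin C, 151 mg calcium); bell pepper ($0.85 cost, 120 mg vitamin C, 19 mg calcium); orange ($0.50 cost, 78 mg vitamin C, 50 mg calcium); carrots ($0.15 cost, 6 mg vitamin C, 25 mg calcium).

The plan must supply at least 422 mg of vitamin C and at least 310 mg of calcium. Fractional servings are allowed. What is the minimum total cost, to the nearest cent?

$2.91

kale only: max(422/45, 310/151) = 9.378 servings → $9.85.
bell pepper only: max(422/120, 310/19) = 16.32 servings → $13.87.
orange only: max(422/78, 310/50) = 6.2 servings → $3.10.
carrots only: max(422/6, 310/25) = 70.33 servings → $10.55.
kale + bell pepper with both tight: 1.69 servings and 2.883 servings → $4.23.
kale + orange with both tight: 0.3233 servings and 5.224 servings → $2.95.
kale + carrots with both targets exact would need a negative amount; discard.
bell pepper + orange: intersection lies outside the first quadrant.
bell pepper + carrots with both tight: 3.011 servings and 10.11 servings → $4.08.
orange + carrots with both tight: 5.267 servings and 1.867 servings → $2.91.
Cheapest feasible corner: $2.91.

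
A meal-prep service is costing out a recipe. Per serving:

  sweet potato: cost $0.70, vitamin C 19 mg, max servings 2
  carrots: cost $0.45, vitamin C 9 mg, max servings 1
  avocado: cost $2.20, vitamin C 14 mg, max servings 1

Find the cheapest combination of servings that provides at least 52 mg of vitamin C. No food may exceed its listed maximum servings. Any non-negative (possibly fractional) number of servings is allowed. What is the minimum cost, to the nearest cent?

Cost per mg of vitamin C: sweet potato $0.0368, carrots $0.0500, avocado $0.1571.
Take 2 servings of sweet potato: +38.0 mg vitamin C for $1.40 (total $1.40, still need 14.0 mg).
Take 1 serving of carrots: +9.0 mg vitamin C for $0.45 (total $1.85, still need 5.0 mg).
Take 0.3571 servings of avocado: +5.0 mg vitamin C for $0.79 (total $2.64, still need 0.0 mg).
Greedy by cheapest-per-mg is optimal for a single linear constraint, so the minimum cost is $2.64.

$2.64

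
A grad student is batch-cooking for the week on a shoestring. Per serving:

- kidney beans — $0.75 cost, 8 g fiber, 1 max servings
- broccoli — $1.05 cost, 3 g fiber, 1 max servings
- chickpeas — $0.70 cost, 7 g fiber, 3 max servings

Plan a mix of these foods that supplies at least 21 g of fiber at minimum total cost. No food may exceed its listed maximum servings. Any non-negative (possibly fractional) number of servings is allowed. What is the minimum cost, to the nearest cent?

Cost per g of fiber: kidney beans $0.0938, chickpeas $0.1000, broccoli $0.3500.
Take 1 serving of kidney beans: +8.0 g fiber for $0.75 (total $0.75, still need 13.0 g).
Take 1.857 servings of chickpeas: +13.0 g fiber for $1.30 (total $2.05, still need 0.0 g).
Greedy by cheapest-per-g is optimal for a single linear constraint, so the minimum cost is $2.05.

$2.05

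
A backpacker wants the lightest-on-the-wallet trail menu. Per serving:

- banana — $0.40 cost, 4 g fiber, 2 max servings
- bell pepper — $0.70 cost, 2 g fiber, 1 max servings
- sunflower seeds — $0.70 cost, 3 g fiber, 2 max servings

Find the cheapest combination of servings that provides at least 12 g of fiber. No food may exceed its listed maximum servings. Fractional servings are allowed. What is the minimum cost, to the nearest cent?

Cost per g of fiber: banana $0.1000, sunflower seeds $0.2333, bell pepper $0.3500.
Take 2 servings of banana: +8.0 g fiber for $0.80 (total $0.80, still need 4.0 g).
Take 1.333 servings of sunflower seeds: +4.0 g fiber for $0.93 (total $1.73, still need 0.0 g).
Filling from the cheapest source first is optimal under one linear minimum: $1.73.

$1.73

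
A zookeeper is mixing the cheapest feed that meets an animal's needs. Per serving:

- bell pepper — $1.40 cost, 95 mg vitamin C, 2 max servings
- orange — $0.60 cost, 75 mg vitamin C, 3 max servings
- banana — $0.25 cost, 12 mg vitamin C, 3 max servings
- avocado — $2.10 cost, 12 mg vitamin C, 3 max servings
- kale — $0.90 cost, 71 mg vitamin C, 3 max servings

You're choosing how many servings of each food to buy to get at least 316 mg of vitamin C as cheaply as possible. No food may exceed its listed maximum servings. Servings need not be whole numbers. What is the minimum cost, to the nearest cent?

Cost per mg of vitamin C: orange $0.0080, kale $0.0127, bell pepper $0.0147, banana $0.0208, avocado $0.1750.
Take 3 servings of orange: +225.0 mg vitamin C for $1.80 (total $1.80, still need 91.0 mg).
Take 1.282 servings of kale: +91.0 mg vitamin C for $1.15 (total $2.95, still need 0.0 mg).
Greedy by cheapest-per-mg is optimal for a single linear constraint, so the minimum cost is $2.95.

$2.95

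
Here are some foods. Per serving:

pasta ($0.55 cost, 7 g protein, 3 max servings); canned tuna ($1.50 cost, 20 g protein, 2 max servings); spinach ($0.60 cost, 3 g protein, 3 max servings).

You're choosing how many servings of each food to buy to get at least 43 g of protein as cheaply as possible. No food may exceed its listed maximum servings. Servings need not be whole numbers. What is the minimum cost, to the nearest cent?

Cost per g of protein: canned tuna $0.0750, pasta $0.0786, spinach $0.2000.
Take 2 servings of canned tuna: +40.0 g protein for $3.00 (total $3.00, still need 3.0 g).
Take 0.4286 servings of pasta: +3.0 g protein for $0.24 (total $3.24, still need 0.0 g).
Filling from the cheapest source first is optimal under one linear minimum: $3.24.

$3.24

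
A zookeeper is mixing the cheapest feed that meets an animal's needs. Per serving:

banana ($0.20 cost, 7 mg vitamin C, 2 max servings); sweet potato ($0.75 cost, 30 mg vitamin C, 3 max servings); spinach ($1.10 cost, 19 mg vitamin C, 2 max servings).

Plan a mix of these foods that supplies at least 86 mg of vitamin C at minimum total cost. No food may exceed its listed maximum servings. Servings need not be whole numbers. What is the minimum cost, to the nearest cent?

Cost per mg of vitamin C: sweet potato $0.0250, banana $0.0286, spinach $0.0579.
Take 2.867 servings of sweet potato: +86.0 mg vitamin C for $2.15 (total $2.15, still need 0.0 mg).
Filling from the cheapest source first is optimal under one linear minimum: $2.15.

$2.15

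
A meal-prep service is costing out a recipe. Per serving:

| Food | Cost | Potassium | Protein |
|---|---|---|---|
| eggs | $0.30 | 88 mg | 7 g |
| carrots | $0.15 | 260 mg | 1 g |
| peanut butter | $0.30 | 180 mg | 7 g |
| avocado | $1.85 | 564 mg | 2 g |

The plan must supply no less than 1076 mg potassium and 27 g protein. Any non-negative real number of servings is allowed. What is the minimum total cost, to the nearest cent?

$1.33

eggs only: max(1076/88, 27/7) = 12.23 servings → $3.67.
carrots only: max(1076/260, 27/1) = 27 servings → $4.05.
peanut butter only: max(1076/180, 27/7) = 5.978 servings → $1.79.
avocado only: max(1076/564, 27/2) = 13.5 servings → $24.98.
eggs + carrots with both tight: 3.432 servings and 2.977 servings → $1.48.
eggs + peanut butter: the both-tight solution has a negative serving — not a feasible corner.
eggs + avocado with both tight: 3.467 servings and 1.367 servings → $3.57.
carrots + peanut butter with both tight: 1.629 servings and 3.624 servings → $1.33.
carrots + avocado: the both-tight solution has a negative serving — not a feasible corner.
peanut butter + avocado with both tight: 3.644 servings and 0.7447 servings → $2.47.
The minimum over all feasible corners is $1.33.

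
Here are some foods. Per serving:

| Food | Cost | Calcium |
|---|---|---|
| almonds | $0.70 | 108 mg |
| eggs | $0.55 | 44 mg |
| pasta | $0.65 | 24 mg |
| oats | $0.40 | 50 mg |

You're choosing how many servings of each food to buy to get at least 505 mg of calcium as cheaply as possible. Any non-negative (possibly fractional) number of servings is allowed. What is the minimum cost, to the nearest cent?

$3.27

Cost per mg of calcium: almonds $0.0065, oats $0.0080, eggs $0.0125, pasta $0.0271.
With no serving limits, use only almonds: 505 mg / 108 mg = 4.676 servings × $0.70 = $3.27.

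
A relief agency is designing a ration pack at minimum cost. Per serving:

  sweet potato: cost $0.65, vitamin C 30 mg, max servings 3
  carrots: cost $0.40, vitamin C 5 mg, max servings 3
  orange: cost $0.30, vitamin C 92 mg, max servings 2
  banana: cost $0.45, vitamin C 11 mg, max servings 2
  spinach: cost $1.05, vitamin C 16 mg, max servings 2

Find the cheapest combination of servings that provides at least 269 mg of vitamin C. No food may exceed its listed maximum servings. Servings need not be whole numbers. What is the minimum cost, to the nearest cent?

Cost per mg of vitamin C: orange $0.0033, sweet potato $0.0217, banana $0.0409, spinach $0.0656, carrots $0.0800.
Take 2 servings of orange: +184.0 mg vitamin C for $0.60 (total $0.60, still need 85.0 mg).
Take 2.833 servings of sweet potato: +85.0 mg vitamin C for $1.84 (total $2.44, still need 0.0 mg).
Filling from the cheapest source first is optimal under one linear minimum: $2.44.

$2.44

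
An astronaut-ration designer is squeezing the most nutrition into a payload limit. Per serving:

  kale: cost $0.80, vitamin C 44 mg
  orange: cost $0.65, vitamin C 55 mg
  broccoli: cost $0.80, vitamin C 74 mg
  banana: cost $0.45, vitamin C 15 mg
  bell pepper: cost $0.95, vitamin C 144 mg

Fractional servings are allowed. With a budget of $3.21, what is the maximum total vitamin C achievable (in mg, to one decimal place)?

Vitamin C per dollar: bell pepper 151.6, broccoli 92.5, orange 84.62, kale 55, banana 33.33.
With no serving limits, spend the whole cost allowance on bell pepper: $3.21 / $0.95 × 144 mg = 486.6 mg.

486.6 mg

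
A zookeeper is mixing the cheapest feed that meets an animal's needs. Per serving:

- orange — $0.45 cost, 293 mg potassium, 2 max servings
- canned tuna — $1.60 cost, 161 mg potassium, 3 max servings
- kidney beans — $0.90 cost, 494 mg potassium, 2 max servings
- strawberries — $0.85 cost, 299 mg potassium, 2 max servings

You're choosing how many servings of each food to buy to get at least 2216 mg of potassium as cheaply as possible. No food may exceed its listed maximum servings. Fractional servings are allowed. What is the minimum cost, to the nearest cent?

Cost per mg of potassium: orange $0.0015, kidney beans $0.0018, strawberries $0.0028, canned tuna $0.0099.
Take 2 servings of orange: +586.0 mg potassium for $0.90 (total $0.90, still need 1630.0 mg).
Take 2 servings of kidney beans: +988.0 mg potassium for $1.80 (total $2.70, still need 642.0 mg).
Take 2 servings of strawberries: +598.0 mg potassium for $1.70 (total $4.40, still need 44.0 mg).
Take 0.2733 servings of canned tuna: +44.0 mg potassium for $0.44 (total $4.84, still need 0.0 mg).
Filling from the cheapest source first is optimal under one linear minimum: $4.84.

$4.84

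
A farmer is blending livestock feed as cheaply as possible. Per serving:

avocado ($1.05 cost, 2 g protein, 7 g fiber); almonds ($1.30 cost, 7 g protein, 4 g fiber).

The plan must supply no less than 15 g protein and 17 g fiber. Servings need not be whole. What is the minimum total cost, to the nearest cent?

$3.76

This is a tiny linear program; its minimum lies at a vertex of the feasible set. List the vertices and price them.
avocado only: max(15/2, 17/7) = 7.5 servings → $7.88.
almonds only: max(15/7, 17/4) = 4.25 servings → $5.53.
avocado + almonds with both tight: 1.439 servings and 1.732 servings → $3.76.
So the least-cost plan costs $3.76.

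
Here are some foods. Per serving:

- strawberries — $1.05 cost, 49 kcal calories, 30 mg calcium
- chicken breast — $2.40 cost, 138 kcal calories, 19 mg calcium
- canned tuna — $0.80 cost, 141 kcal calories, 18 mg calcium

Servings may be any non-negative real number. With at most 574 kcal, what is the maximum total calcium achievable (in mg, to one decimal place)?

351.4 mg

Calcium per kcal: strawberries 0.6122, chicken breast 0.1377, canned tuna 0.1277.
With no serving limits, spend the whole calories allowance on strawberries: 574 kcal / 49 kcal × 30 mg = 351.4 mg.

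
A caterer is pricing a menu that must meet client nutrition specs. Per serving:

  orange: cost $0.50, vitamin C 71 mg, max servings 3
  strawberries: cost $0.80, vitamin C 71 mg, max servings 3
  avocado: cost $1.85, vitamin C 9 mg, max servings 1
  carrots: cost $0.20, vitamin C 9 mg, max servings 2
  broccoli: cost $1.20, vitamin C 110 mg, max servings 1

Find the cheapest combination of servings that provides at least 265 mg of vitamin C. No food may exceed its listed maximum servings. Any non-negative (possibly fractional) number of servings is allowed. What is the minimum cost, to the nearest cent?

Cost per mg of vitamin C: orange $0.0070, broccoli $0.0109, strawberries $0.0113, carrots $0.0222, avocado $0.2056.
Take 3 servings of orange: +213.0 mg vitamin C for $1.50 (total $1.50, still need 52.0 mg).
Take 0.4727 servings of broccoli: +52.0 mg vitamin C for $0.57 (total $2.07, still need 0.0 mg).
Greedy by cheapest-per-mg is optimal for a single linear constraint, so the minimum cost is $2.07.

$2.07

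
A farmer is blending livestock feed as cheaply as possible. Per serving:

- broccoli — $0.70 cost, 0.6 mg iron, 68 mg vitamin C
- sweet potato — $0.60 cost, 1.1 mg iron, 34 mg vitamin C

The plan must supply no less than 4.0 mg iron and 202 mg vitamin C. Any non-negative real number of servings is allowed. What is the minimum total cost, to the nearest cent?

broccoli only: max(4.0/0.6, 202/68) = 6.667 servings → $4.67.
sweet potato only: max(4.0/1.1, 202/34) = 5.941 servings → $3.56.
broccoli + sweet potato with both tight: 1.585 servings and 2.772 servings → $2.77.
Cheapest feasible corner: $2.77.

$2.77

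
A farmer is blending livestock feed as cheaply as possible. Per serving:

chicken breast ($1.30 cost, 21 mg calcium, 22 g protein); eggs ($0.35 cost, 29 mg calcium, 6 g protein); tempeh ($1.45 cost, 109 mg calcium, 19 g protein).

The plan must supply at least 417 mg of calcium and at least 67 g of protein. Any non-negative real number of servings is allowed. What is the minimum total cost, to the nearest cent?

Check every corner: each single food scaled to meet both minima, and each pair solved so both constraints bind.
chicken breast only: max(417/21, 67/22) = 19.86 servings → $25.81.
eggs only: max(417/29, 67/6) = 14.38 servings → $5.03.
tempeh only: max(417/109, 67/19) = 3.826 servings → $5.55.
chicken breast + eggs: intersection lies outside the first quadrant.
chicken breast + tempeh with both targets exact would need a negative amount; discard.
eggs + tempeh with both targets exact would need a negative amount; discard.
Cheapest feasible corner: $5.03.

$5.03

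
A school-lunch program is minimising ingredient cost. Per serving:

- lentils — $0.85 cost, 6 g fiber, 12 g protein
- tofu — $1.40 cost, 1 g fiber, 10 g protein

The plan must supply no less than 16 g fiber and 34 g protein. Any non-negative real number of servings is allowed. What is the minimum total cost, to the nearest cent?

Two binding constraints pin down two serving amounts, so the optimal mix uses at most two foods. The candidates are each food alone (scaled to the tighter of fiber/protein) and each pair with both constraints tight.
lentils only: max(16/6, 34/12) = 2.833 servings → $2.41.
tofu only: max(16/1, 34/10) = 16 servings → $22.40.
lentils + tofu with both tight: 2.625 servings and 0.25 servings → $2.58.
So the least-cost plan costs $2.41.

$2.41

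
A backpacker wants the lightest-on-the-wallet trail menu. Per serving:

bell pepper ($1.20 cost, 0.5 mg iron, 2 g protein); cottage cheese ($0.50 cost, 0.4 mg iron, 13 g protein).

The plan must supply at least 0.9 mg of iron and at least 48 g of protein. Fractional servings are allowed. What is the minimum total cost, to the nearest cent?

$1.85

Minimising a linear cost over {iron ≥ 0.9, protein ≥ 48, servings ≥ 0} — the optimum is at a vertex, using one or two foods.
bell pepper only: max(0.9/0.5, 48/2) = 24 servings → $28.80.
cottage cheese only: max(0.9/0.4, 48/13) = 3.692 servings → $1.85.
bell pepper + cottage cheese: intersection lies outside the first quadrant.
The minimum over all feasible corners is $1.85.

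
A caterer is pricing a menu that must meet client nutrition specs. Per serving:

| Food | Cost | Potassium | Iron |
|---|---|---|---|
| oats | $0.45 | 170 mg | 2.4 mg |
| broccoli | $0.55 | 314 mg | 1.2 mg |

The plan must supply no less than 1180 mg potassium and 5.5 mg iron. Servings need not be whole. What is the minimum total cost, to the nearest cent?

$2.15

Compare the cost at each extreme point of the feasible region.
oats only: max(1180/170, 5.5/2.4) = 6.941 servings → $3.12.
broccoli only: max(1180/314, 5.5/1.2) = 4.583 servings → $2.52.
oats + broccoli with both tight: 0.5659 servings and 3.452 servings → $2.15.
Cheapest feasible corner: $2.15.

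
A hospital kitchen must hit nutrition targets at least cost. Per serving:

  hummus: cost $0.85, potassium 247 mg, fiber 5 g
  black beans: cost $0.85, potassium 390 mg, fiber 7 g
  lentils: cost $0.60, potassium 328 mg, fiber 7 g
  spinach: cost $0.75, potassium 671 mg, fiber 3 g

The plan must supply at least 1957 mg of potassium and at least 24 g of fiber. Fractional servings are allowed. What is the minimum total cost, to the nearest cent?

At the optimum either one food covers both requirements or two foods hit both targets exactly; no other combination can be cheaper.
hummus only: max(1957/247, 24/5) = 7.923 servings → $6.73.
black beans only: max(1957/390, 24/7) = 5.018 servings → $4.27.
lentils only: max(1957/328, 24/7) = 5.966 servings → $3.58.
spinach only: max(1957/671, 24/3) = 8 servings → $6.00.
hummus + black beans: the both-tight solution has a negative serving — not a feasible corner.
hummus + lentils with both targets exact would need a negative amount; discard.
hummus + spinach with both tight: 3.915 servings and 1.476 servings → $4.43.
black beans + lentils with both targets exact would need a negative amount; discard.
black beans + spinach with both tight: 2.901 servings and 1.23 servings → $3.39.
lentils + spinach with both tight: 2.756 servings and 1.569 servings → $2.83.
Cheapest feasible corner: $2.83.

$2.83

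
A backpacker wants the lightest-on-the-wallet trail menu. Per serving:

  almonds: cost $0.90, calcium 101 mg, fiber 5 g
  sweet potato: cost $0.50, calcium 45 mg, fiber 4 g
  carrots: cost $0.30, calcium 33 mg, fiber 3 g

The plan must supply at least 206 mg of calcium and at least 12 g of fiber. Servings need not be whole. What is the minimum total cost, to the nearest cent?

$1.84

A basic optimal solution has at most two foods positive. Try each food alone and each pair with both targets met exactly.
almonds only: max(206/101, 12/5) = 2.4 servings → $2.16.
sweet potato only: max(206/45, 12/4) = 4.578 servings → $2.29.
carrots only: max(206/33, 12/3) = 6.242 servings → $1.87.
almonds + sweet potato with both tight: 1.587 servings and 1.017 servings → $1.94.
almonds + carrots with both tight: 1.609 servings and 1.319 servings → $1.84.
sweet potato + carrots with both targets exact would need a negative amount; discard.
Cheapest feasible corner: $1.84.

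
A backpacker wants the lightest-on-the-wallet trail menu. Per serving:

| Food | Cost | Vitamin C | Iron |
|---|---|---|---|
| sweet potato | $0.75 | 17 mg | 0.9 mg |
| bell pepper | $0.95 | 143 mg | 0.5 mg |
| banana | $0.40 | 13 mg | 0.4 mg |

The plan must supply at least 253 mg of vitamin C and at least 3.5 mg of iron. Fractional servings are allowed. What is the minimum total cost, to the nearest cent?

$3.66

sweet potato only: max(253/17, 3.5/0.9) = 14.88 servings → $11.16.
bell pepper only: max(253/143, 3.5/0.5) = 7 servings → $6.65.
banana only: max(253/13, 3.5/0.4) = 19.46 servings → $7.78.
sweet potato + bell pepper with both tight: 3.111 servings and 1.399 servings → $3.66.
sweet potato + banana: intersection lies outside the first quadrant.
bell pepper + banana with both tight: 1.099 servings and 7.377 servings → $3.99.
The minimum over all feasible corners is $3.66.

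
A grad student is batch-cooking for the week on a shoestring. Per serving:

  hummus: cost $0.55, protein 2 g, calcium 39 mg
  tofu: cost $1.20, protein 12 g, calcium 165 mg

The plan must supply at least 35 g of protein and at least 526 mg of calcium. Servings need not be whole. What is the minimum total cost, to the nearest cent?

$3.83

Minimising a linear cost over {protein ≥ 35, calcium ≥ 526, servings ≥ 0} — the optimum is at a vertex, using one or two foods.
hummus only: max(35/2, 526/39) = 17.5 servings → $9.62.
tofu only: max(35/12, 526/165) = 3.188 servings → $3.83.
hummus + tofu with both tight: 3.891 servings and 2.268 servings → $4.86.
The minimum over all feasible corners is $3.83.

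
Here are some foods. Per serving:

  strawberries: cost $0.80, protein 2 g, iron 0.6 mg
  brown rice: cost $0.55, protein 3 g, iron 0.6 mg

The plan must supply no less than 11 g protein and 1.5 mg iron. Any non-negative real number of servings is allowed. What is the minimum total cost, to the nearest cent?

$2.02

The cheapest plan sits at a corner of the feasible region — with two constraints it uses at most two foods.
strawberries only: max(11/2, 1.5/0.6) = 5.5 servings → $4.40.
brown rice only: max(11/3, 1.5/0.6) = 3.667 servings → $2.02.
strawberries + brown rice: the both-tight solution has a negative serving — not a feasible corner.
Cheapest feasible corner: $2.02.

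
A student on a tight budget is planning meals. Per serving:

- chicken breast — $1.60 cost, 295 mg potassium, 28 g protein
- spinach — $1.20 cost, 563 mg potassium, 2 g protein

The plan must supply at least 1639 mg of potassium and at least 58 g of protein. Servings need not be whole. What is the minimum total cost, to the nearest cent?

The cheapest plan sits at a corner of the feasible region — with two constraints it uses at most two foods.
chicken breast only: max(1639/295, 58/28) = 5.556 servings → $8.89.
spinach only: max(1639/563, 58/2) = 29 servings → $34.80.
chicken breast + spinach with both tight: 1.936 servings and 1.897 servings → $5.37.
Cheapest feasible corner: $5.37.

$5.37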